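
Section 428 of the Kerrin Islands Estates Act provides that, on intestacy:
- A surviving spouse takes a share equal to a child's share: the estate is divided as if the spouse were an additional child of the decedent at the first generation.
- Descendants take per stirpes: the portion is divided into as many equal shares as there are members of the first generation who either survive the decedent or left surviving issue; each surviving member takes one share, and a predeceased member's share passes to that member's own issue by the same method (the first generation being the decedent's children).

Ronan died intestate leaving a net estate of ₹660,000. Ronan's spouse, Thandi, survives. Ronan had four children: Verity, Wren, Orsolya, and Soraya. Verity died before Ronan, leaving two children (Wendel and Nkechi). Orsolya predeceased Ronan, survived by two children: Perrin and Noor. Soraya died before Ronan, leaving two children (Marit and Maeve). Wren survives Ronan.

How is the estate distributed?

The spouse counts as an additional share at the children's level, so there are 5 primary shares of ₹132,000. Thandi takes one such share (₹132,000).
The children's combined portion (₹528,000) is divided into 4 shares of ₹132,000: Wren takes ₹132,000; Verity's ₹132,000 share passes to Verity's issue; Orsolya's ₹132,000 share passes to Orsolya's issue; Soraya's ₹132,000 share passes to Soraya's issue.
Verity's share (₹132,000) is divided into 2 shares of ₹66,000: Wendel and Nkechi each take ₹66,000.
Orsolya's share (₹132,000) is divided into 2 shares of ₹66,000: Perrin and Noor each take ₹66,000.
Soraya's share (₹132,000) is divided into 2 shares of ₹66,000: Marit and Maeve each take ₹66,000.

Thandi: ₹132,000; Wendel: ₹66,000; Nkechi: ₹66,000; Wren: ₹132,000; Perrin: ₹66,000; Noor: ₹66,000; Marit: ₹66,000; Maeve: ₹66,000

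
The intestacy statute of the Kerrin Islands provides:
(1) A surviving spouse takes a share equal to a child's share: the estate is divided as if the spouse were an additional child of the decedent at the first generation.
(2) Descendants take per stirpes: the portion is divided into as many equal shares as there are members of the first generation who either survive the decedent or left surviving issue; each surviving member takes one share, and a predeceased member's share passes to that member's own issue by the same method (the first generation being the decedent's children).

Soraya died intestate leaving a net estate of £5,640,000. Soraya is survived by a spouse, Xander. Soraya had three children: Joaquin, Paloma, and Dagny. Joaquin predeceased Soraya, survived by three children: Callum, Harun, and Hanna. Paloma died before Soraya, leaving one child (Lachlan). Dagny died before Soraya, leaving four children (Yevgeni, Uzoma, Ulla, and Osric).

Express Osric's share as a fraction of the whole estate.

Osric receives 1/16 of the estate.

The spouse counts as an additional share at the children's level, so there are 4 primary shares of £1,410,000. Xander takes one such share (£1,410,000).
The children's combined portion (£4,230,000) is divided into 3 shares of £1,410,000: Joaquin's £1,410,000 share passes to Joaquin's issue; Paloma's £1,410,000 share passes to Paloma's issue; Dagny's £1,410,000 share passes to Dagny's issue.
Joaquin's share (£1,410,000) is divided into 3 shares of £470,000: Callum, Harun, and Hanna each take £470,000.
Paloma's share (£1,410,000) passes entirely to Lachlan.
Dagny's share (£1,410,000) is divided into 4 shares of £352,500: Yevgeni, Uzoma, Ulla, and Osric each take £352,500.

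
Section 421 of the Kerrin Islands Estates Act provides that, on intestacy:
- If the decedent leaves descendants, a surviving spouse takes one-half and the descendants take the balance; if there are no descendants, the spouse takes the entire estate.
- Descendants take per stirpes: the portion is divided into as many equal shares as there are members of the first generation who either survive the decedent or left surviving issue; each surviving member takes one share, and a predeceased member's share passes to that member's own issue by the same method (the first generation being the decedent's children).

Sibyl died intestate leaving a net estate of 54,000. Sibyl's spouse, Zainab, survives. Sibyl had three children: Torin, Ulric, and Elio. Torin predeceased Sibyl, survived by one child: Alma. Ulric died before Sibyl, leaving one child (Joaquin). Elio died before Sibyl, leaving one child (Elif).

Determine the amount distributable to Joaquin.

Zainab takes one-half of 54,000 = 27,000. The remaining 27,000 passes to the descendants.
The descendants' portion (27,000) is divided into 3 shares of 9,000: Torin's 9,000 share passes to Torin's issue; Ulric's 9,000 share passes to Ulric's issue; Elio's 9,000 share passes to Elio's issue.
Torin's share (9,000) passes entirely to Alma.
Ulric's share (9,000) passes entirely to Joaquin.
Elio's share (9,000) passes entirely to Elif.

Joaquin receives 9,000.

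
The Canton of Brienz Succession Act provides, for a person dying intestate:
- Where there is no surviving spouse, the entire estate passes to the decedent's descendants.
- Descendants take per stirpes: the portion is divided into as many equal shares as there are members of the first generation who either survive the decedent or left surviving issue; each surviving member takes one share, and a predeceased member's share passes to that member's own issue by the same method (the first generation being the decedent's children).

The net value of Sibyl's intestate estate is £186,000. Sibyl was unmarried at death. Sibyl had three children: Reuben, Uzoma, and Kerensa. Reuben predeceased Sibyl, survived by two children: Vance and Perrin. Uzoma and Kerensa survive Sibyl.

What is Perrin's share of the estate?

The entire £186,000 passes to the descendants.
That amount (£186,000) is divided into 3 shares of £62,000: Uzoma and Kerensa each take £62,000; Reuben's £62,000 share passes to Reuben's issue.
Reuben's share (£62,000) is divided into 2 shares of £31,000: Vance and Perrin each take £31,000.

Perrin receives £31,000.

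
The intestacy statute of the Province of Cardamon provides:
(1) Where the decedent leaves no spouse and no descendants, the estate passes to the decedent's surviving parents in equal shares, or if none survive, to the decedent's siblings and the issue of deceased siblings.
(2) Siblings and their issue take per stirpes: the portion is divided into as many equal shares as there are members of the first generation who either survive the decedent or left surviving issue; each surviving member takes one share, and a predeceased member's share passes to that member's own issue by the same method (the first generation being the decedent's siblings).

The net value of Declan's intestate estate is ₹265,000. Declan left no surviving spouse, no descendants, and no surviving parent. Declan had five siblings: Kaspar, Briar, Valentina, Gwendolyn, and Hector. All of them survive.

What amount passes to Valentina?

Valentina receives ₹53,000.

The entire ₹265,000 passes to the siblings and their issue.
That amount (₹265,000) is divided into 5 shares of ₹53,000: Kaspar, Briar, Valentina, Gwendolyn, and Hector each take ₹53,000.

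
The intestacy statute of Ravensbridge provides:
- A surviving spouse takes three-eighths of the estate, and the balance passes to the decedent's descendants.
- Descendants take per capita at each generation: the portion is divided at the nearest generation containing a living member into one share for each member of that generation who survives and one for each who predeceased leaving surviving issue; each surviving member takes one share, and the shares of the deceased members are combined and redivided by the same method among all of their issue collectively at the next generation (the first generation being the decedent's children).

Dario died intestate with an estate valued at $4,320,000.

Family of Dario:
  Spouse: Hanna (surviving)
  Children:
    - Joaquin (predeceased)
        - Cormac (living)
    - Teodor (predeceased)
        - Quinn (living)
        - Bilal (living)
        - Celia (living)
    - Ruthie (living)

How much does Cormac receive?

Cormac receives $450,000.

Hanna takes three-eighths of $4,320,000 = $1,620,000. The remaining $2,700,000 passes to the descendants.
The descendants' portion ($2,700,000) is divided at the children's generation into 3 shares of $900,000. Ruthie takes $900,000. The 2 shares of the deceased (Joaquin and Teodor) are combined into a pool of $1,800,000.
That pool ($1,800,000) is divided at the grandchildren's generation equally among Cormac, Quinn, Bilal, and Celia: $450,000 each.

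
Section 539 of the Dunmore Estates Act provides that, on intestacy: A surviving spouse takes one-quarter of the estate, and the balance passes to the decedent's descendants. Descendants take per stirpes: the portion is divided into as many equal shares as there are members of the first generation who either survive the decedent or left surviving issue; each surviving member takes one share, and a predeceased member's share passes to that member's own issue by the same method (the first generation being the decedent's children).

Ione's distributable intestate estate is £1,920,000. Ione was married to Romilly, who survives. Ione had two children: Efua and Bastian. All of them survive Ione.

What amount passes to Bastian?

Romilly takes one-quarter of £1,920,000 = £480,000. The remaining £1,440,000 passes to the descendants.
The descendants' portion (£1,440,000) is divided into 2 shares of £720,000: Efua and Bastian each take £720,000.

Bastian receives £720,000.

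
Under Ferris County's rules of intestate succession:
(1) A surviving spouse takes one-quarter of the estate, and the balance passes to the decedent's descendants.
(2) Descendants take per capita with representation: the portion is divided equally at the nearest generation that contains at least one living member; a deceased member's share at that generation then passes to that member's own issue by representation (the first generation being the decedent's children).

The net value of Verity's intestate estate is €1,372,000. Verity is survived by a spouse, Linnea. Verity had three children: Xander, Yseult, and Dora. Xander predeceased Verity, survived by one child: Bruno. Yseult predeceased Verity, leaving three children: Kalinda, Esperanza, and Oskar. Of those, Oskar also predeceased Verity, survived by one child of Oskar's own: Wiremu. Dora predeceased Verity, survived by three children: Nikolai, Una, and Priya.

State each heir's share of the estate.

Linnea takes one-quarter of €1,372,000 = €343,000. The remaining €1,029,000 passes to the descendants.
No child survives, so the initial division is made at the grandchildren's generation.
The descendants' portion (€1,029,000) is divided into 7 shares of €147,000: Bruno, Kalinda, Esperanza, Nikolai, Una, and Priya each take €147,000; Oskar's €147,000 share passes to Oskar's issue.
Oskar's share (€147,000) passes entirely to Wiremu.

Linnea: €343,000; Bruno: €147,000; Kalinda: €147,000; Esperanza: €147,000; Wiremu: €147,000; Nikolai: €147,000; Una: €147,000; Priya: €147,000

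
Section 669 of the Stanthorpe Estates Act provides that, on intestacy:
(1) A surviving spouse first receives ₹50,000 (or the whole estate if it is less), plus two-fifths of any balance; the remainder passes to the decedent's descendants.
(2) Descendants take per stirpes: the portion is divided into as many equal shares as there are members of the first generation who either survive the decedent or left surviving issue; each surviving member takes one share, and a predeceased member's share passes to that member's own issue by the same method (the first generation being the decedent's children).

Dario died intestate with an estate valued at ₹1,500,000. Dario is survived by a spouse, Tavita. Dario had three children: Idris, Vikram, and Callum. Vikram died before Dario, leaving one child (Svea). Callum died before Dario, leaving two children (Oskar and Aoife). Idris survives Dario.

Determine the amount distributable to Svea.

Tavita first takes ₹50,000, leaving a balance of ₹1,450,000. Tavita then takes two-fifths of the balance (₹580,000), for a total of ₹630,000. The remaining ₹870,000 passes to the descendants.
The descendants' portion (₹870,000) is divided into 3 shares of ₹290,000: Idris takes ₹290,000; Vikram's ₹290,000 share passes to Vikram's issue; Callum's ₹290,000 share passes to Callum's issue.
Vikram's share (₹290,000) passes entirely to Svea.
Callum's share (₹290,000) is divided into 2 shares of ₹145,000: Oskar and Aoife each take ₹145,000.

Svea receives ₹290,000.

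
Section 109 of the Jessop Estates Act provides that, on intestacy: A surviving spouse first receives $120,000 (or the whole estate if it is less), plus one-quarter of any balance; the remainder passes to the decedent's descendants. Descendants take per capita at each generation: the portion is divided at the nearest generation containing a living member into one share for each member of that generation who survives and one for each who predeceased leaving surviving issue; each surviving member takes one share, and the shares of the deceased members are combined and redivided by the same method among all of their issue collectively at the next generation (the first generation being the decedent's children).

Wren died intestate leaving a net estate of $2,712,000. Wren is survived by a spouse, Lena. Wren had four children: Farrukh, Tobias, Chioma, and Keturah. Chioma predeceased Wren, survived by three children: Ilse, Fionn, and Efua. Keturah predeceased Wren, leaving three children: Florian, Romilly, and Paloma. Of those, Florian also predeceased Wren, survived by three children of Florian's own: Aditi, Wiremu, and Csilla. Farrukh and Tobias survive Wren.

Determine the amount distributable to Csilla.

Lena first takes $120,000, leaving a balance of $2,592,000. Lena then takes one-quarter of the balance ($648,000), for a total of $768,000. The remaining $1,944,000 passes to the descendants.
The descendants' portion ($1,944,000) is divided at the children's generation into 4 shares of $486,000. Farrukh and Tobias each take $486,000. The 2 shares of the deceased (Chioma and Keturah) are combined into a pool of $972,000.
That pool ($972,000) is divided at the grandchildren's generation into 6 shares of $162,000. Ilse, Fionn, Efua, Romilly, and Paloma each take $162,000. The remaining share for the deceased Florian ($162,000) is carried to the next generation.
That pool ($162,000) is divided at the great-grandchildren's generation equally among Aditi, Wiremu, and Csilla: $54,000 each.

Csilla receives $54,000.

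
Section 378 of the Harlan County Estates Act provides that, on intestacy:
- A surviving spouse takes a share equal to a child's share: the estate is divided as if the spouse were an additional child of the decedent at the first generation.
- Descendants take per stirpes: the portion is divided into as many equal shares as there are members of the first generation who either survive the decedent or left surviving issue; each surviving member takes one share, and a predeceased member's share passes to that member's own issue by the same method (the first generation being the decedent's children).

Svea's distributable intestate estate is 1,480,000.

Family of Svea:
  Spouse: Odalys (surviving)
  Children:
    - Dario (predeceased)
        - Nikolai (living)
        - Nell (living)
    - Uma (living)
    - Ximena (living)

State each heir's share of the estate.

The spouse counts as an additional share at the children's level, so there are 4 primary shares of 370,000. Odalys takes one such share (370,000).
The children's combined portion (1,110,000) is divided into 3 shares of 370,000: Uma and Ximena each take 370,000; Dario's 370,000 share passes to Dario's issue.
Dario's share (370,000) is divided into 2 shares of 185,000: Nikolai and Nell each take 185,000.

Odalys: 370,000; Nikolai: 185,000; Nell: 185,000; Uma: 370,000; Ximena: 370,000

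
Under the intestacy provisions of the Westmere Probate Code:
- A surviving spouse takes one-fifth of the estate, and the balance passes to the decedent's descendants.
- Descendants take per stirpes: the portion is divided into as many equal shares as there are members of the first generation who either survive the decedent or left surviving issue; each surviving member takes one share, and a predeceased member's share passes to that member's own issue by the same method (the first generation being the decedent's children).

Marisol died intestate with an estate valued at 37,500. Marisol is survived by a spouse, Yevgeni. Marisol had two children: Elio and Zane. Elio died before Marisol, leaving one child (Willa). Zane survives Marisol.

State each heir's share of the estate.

Yevgeni: 7,500; Willa: 15,000; Zane: 15,000

Yevgeni takes one-fifth of 37,500 = 7,500. The remaining 30,000 passes to the descendants.
The descendants' portion (30,000) is divided into 2 shares of 15,000: Zane takes 15,000; Elio's 15,000 share passes to Elio's issue.
Elio's share (15,000) passes entirely to Willa.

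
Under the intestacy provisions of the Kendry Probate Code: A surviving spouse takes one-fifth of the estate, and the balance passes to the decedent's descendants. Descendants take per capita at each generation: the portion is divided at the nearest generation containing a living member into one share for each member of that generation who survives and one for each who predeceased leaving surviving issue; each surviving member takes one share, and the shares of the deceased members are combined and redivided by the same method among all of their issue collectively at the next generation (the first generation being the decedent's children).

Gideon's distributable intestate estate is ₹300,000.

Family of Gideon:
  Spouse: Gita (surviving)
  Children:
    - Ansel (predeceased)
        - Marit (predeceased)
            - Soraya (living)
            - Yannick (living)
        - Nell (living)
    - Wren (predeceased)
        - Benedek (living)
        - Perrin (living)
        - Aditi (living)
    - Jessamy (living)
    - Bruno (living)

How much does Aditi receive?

Gita takes one-fifth of ₹300,000 = ₹60,000. The remaining ₹240,000 passes to the descendants.
The descendants' portion (₹240,000) is divided at the children's generation into 4 shares of ₹60,000. Jessamy and Bruno each take ₹60,000. The 2 shares of the deceased (Ansel and Wren) are combined into a pool of ₹120,000.
That pool (₹120,000) is divided at the grandchildren's generation into 5 shares of ₹24,000. Nell, Benedek, Perrin, and Aditi each take ₹24,000. The remaining share for the deceased Marit (₹24,000) is carried to the next generation.
That pool (₹24,000) is divided at the great-grandchildren's generation equally among Soraya and Yannick: ₹12,000 each.

Aditi receives ₹24,000.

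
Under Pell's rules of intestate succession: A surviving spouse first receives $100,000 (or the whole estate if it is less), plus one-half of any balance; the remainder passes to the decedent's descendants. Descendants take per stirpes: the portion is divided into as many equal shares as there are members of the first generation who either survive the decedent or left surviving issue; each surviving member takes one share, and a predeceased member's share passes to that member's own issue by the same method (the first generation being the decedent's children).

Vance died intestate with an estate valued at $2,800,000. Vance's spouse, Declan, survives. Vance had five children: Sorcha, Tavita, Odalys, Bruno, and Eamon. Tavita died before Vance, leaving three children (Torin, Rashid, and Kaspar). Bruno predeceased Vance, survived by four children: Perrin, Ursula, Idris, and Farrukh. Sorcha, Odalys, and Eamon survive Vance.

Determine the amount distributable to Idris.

Declan first takes $100,000, leaving a balance of $2,700,000. Declan then takes one-half of the balance ($1,350,000), for a total of $1,450,000. The remaining $1,350,000 passes to the descendants.
The descendants' portion ($1,350,000) is divided into 5 shares of $270,000: Sorcha, Odalys, and Eamon each take $270,000; Tavita's $270,000 share passes to Tavita's issue; Bruno's $270,000 share passes to Bruno's issue.
Tavita's share ($270,000) is divided into 3 shares of $90,000: Torin, Rashid, and Kaspar each take $90,000.
Bruno's share ($270,000) is divided into 4 shares of $67,500: Perrin, Ursula, Idris, and Farrukh each take $67,500.

Idris receives $67,500.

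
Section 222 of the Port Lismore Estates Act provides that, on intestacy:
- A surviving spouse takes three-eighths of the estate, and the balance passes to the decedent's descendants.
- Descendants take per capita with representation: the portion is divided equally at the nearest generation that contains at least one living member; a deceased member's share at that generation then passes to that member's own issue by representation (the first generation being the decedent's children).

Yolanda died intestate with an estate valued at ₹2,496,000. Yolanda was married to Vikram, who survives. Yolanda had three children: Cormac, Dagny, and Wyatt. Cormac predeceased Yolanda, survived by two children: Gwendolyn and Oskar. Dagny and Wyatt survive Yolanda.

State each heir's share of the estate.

Vikram: ₹936,000; Gwendolyn: ₹260,000; Oskar: ₹260,000; Dagny: ₹520,000; Wyatt: ₹520,000

Vikram takes three-eighths of ₹2,496,000 = ₹936,000. The remaining ₹1,560,000 passes to the descendants.
The descendants' portion (₹1,560,000) is divided into 3 shares of ₹520,000: Dagny and Wyatt each take ₹520,000; Cormac's ₹520,000 share passes to Cormac's issue.
Cormac's share (₹520,000) is divided into 2 shares of ₹260,000: Gwendolyn and Oskar each take ₹260,000.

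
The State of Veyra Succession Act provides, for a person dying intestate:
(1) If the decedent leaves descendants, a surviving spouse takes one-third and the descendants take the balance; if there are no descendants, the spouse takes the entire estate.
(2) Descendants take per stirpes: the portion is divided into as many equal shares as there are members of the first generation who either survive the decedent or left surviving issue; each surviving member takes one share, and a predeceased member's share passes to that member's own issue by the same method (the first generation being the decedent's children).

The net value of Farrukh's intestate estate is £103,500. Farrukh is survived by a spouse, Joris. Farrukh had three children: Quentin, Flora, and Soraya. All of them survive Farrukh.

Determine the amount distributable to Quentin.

Quentin receives £23,000.

Joris takes one-third of £103,500 = £34,500. The remaining £69,000 passes to the descendants.
The descendants' portion (£69,000) is divided into 3 shares of £23,000: Quentin, Flora, and Soraya each take £23,000.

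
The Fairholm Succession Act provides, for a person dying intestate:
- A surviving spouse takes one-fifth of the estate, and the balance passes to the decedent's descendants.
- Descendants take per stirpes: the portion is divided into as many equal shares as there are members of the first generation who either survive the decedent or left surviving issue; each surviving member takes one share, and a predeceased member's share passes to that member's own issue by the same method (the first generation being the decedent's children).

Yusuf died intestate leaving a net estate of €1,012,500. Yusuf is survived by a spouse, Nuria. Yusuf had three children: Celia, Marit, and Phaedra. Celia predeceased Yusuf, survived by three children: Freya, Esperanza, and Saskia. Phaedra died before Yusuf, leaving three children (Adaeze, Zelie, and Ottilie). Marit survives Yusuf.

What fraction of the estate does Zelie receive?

Zelie receives 4/45 of the estate.

Nuria takes one-fifth of €1,012,500 = €202,500. The remaining €810,000 passes to the descendants.
The descendants' portion (€810,000) is divided into 3 shares of €270,000: Marit takes €270,000; Celia's €270,000 share passes to Celia's issue; Phaedra's €270,000 share passes to Phaedra's issue.
Celia's share (€270,000) is divided into 3 shares of €90,000: Freya, Esperanza, and Saskia each take €90,000.
Phaedra's share (€270,000) is divided into 3 shares of €90,000: Adaeze, Zelie, and Ottilie each take €90,000.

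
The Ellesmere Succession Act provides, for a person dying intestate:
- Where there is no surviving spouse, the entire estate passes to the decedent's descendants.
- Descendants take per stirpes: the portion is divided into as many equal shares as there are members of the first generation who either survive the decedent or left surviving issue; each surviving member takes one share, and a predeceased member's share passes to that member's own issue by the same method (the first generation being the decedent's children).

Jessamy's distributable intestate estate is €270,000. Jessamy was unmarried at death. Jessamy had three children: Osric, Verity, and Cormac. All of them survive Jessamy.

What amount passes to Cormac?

Cormac receives €90,000.

The entire €270,000 passes to the descendants.
That amount (€270,000) is divided into 3 shares of €90,000: Osric, Verity, and Cormac each take €90,000.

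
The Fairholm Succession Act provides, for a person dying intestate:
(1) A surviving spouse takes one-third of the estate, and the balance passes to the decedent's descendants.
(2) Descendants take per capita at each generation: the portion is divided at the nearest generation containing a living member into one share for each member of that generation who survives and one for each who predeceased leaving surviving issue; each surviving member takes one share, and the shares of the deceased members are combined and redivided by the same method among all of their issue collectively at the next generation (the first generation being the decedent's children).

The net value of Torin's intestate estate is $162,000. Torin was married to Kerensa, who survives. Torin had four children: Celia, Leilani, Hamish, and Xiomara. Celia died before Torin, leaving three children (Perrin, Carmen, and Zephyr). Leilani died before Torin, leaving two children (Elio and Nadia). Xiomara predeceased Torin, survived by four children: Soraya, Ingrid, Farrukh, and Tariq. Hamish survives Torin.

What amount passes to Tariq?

Kerensa takes one-third of $162,000 = $54,000. The remaining $108,000 passes to the descendants.
The descendants' portion ($108,000) is divided at the children's generation into 4 shares of $27,000. Hamish takes $27,000. The 3 shares of the deceased (Celia, Leilani, and Xiomara) are combined into a pool of $81,000.
That pool ($81,000) is divided at the grandchildren's generation equally among Perrin, Carmen, Zephyr, Elio, Nadia, Soraya, Ingrid, Farrukh, and Tariq: $9,000 each.

Tariq receives $9,000.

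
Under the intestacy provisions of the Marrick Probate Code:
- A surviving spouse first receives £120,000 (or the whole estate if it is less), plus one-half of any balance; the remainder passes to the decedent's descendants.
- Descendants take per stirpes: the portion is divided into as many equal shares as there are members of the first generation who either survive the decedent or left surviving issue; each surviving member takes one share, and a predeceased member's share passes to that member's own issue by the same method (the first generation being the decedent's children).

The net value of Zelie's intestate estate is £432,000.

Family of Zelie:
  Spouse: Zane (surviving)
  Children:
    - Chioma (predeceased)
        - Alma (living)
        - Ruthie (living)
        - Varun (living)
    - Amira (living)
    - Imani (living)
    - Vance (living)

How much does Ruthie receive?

Ruthie receives £13,000.

Zane first takes £120,000, leaving a balance of £312,000. Zane then takes one-half of the balance (£156,000), for a total of £276,000. The remaining £156,000 passes to the descendants.
The descendants' portion (£156,000) is divided into 4 shares of £39,000: Amira, Imani, and Vance each take £39,000; Chioma's £39,000 share passes to Chioma's issue.
Chioma's share (£39,000) is divided into 3 shares of £13,000: Alma, Ruthie, and Varun each take £13,000.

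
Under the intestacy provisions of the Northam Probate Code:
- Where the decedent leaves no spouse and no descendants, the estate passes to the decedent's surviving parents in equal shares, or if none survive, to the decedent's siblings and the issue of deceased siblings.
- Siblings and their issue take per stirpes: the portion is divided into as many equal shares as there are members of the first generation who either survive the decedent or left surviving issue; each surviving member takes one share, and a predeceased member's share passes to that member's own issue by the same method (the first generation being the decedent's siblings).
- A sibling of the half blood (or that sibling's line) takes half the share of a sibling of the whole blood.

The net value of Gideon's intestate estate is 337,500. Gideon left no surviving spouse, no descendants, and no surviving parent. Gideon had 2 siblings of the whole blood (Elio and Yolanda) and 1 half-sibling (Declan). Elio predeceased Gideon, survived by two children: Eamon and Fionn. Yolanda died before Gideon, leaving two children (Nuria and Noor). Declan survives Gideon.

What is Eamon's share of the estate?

The entire 337,500 passes to the siblings and their issue.
Counting each half-blood sibling's line as half a unit, there are 5/2 units in 337,500, so one unit is 135,000. Whole-blood lines (Elio and Yolanda) take 135,000 each; half-blood lines (Declan) take 67,500 each.
Elio's share (135,000) is divided into 2 shares of 67,500: Eamon and Fionn each take 67,500.
Yolanda's share (135,000) is divided into 2 shares of 67,500: Nuria and Noor each take 67,500.

Eamon receives 67,500.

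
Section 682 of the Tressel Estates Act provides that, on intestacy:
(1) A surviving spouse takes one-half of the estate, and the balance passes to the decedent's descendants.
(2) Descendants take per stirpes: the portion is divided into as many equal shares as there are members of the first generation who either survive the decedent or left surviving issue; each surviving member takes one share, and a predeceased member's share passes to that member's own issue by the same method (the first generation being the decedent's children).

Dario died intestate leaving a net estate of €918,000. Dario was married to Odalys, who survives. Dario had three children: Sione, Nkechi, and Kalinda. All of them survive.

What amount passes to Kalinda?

Kalinda receives €153,000.

Odalys takes one-half of €918,000 = €459,000. The remaining €459,000 passes to the descendants.
The descendants' portion (€459,000) is divided into 3 shares of €153,000: Sione, Nkechi, and Kalinda each take €153,000.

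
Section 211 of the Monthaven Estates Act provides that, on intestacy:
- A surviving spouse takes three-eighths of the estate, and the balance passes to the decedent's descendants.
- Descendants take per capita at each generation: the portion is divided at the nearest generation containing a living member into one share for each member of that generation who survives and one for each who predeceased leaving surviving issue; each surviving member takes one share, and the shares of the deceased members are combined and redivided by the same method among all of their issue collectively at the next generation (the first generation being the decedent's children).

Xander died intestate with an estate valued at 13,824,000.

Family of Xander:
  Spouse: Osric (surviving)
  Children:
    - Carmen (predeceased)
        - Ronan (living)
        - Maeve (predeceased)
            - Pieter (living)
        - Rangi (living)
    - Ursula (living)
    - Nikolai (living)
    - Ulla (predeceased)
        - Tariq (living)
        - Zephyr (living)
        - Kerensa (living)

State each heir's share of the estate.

Osric takes three-eighths of 13,824,000 = 5,184,000. The remaining 8,640,000 passes to the descendants.
The descendants' portion (8,640,000) is divided at the children's generation into 4 shares of 2,160,000. Ursula and Nikolai each take 2,160,000. The 2 shares of the deceased (Carmen and Ulla) are combined into a pool of 4,320,000.
That pool (4,320,000) is divided at the grandchildren's generation into 6 shares of 720,000. Ronan, Rangi, Tariq, Zephyr, and Kerensa each take 720,000. The remaining share for the deceased Maeve (720,000) is carried to the next generation.
That pool (720,000) passes entirely to Pieter, the sole taker at the great-grandchildren's generation.

Osric: 5,184,000; Ronan: 720,000; Pieter: 720,000; Rangi: 720,000; Ursula: 2,160,000; Nikolai: 2,160,000; Tariq: 720,000; Zephyr: 720,000; Kerensa: 720,000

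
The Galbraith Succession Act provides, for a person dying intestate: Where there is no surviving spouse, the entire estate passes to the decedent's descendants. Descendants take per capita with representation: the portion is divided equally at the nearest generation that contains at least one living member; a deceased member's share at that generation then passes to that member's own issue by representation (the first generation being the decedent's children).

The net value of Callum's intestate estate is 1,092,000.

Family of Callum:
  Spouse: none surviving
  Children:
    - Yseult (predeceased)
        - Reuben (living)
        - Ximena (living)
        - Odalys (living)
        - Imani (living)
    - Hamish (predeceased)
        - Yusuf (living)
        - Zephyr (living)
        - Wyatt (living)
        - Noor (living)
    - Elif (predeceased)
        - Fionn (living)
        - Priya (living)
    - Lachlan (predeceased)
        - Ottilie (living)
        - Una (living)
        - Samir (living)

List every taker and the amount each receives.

Reuben: 84,000; Ximena: 84,000; Odalys: 84,000; Imani: 84,000; Yusuf: 84,000; Zephyr: 84,000; Wyatt: 84,000; Noor: 84,000; Fionn: 84,000; Priya: 84,000; Ottilie: 84,000; Una: 84,000; Samir: 84,000

The entire 1,092,000 passes to the descendants.
No child survives, so the initial division is made at the grandchildren's generation.
That amount (1,092,000) is divided into 13 shares of 84,000: Reuben, Ximena, Odalys, Imani, Yusuf, Zephyr, Wyatt, Noor, Fionn, Priya, Ottilie, Una, and Samir each take 84,000.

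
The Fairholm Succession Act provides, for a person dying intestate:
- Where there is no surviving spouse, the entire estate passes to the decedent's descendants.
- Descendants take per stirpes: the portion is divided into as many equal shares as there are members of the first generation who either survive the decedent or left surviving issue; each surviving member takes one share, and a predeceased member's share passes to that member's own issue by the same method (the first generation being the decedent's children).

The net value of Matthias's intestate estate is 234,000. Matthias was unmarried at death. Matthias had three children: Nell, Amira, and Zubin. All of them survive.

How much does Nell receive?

Nell receives 78,000.

The entire 234,000 passes to the descendants.
That amount (234,000) is divided into 3 shares of 78,000: Nell, Amira, and Zubin each take 78,000.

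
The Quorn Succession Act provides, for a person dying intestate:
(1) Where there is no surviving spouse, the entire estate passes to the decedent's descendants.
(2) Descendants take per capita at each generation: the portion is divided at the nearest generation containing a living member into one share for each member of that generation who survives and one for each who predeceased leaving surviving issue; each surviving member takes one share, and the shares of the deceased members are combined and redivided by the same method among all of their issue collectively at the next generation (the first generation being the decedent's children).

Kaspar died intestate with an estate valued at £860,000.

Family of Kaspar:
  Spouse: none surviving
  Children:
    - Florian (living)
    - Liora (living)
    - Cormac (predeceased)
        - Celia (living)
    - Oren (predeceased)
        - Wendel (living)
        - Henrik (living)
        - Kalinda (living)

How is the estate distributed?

Florian: £215,000; Liora: £215,000; Celia: £107,500; Wendel: £107,500; Henrik: £107,500; Kalinda: £107,500

The entire £860,000 passes to the descendants.
That amount (£860,000) is divided at the children's generation into 4 shares of £215,000. Florian and Liora each take £215,000. The 2 shares of the deceased (Cormac and Oren) are combined into a pool of £430,000.
That pool (£430,000) is divided at the grandchildren's generation equally among Celia, Wendel, Henrik, and Kalinda: £107,500 each.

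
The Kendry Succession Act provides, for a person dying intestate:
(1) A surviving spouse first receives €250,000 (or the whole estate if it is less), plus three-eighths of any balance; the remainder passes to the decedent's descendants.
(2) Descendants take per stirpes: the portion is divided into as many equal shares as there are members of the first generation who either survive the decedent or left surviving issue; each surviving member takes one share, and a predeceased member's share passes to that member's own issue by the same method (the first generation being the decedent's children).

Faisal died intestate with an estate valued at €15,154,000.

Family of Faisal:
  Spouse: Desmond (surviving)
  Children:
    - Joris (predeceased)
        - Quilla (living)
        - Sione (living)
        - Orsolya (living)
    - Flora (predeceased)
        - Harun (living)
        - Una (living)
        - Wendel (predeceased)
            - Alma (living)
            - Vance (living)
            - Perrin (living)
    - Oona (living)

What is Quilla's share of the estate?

Quilla receives €1,035,000.

Desmond first takes €250,000, leaving a balance of €14,904,000. Desmond then takes three-eighths of the balance (€5,589,000), for a total of €5,839,000. The remaining €9,315,000 passes to the descendants.
The descendants' portion (€9,315,000) is divided into 3 shares of €3,105,000: Oona takes €3,105,000; Joris's €3,105,000 share passes to Joris's issue; Flora's €3,105,000 share passes to Flora's issue.
Joris's share (€3,105,000) is divided into 3 shares of €1,035,000: Quilla, Sione, and Orsolya each take €1,035,000.
Flora's share (€3,105,000) is divided into 3 shares of €1,035,000: Harun and Una each take €1,035,000; Wendel's €1,035,000 share passes to Wendel's issue.
Wendel's share (€1,035,000) is divided into 3 shares of €345,000: Alma, Vance, and Perrin each take €345,000.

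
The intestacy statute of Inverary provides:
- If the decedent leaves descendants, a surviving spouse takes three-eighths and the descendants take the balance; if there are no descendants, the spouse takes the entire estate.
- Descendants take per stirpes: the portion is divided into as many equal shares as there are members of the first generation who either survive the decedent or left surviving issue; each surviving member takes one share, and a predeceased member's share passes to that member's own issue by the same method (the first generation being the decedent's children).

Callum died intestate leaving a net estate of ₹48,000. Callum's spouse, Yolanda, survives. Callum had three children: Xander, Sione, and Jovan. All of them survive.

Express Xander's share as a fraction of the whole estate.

Yolanda takes three-eighths of ₹48,000 = ₹18,000. The remaining ₹30,000 passes to the descendants.
The descendants' portion (₹30,000) is divided into 3 shares of ₹10,000: Xander, Sione, and Jovan each take ₹10,000.

Xander receives 5/24 of the estate.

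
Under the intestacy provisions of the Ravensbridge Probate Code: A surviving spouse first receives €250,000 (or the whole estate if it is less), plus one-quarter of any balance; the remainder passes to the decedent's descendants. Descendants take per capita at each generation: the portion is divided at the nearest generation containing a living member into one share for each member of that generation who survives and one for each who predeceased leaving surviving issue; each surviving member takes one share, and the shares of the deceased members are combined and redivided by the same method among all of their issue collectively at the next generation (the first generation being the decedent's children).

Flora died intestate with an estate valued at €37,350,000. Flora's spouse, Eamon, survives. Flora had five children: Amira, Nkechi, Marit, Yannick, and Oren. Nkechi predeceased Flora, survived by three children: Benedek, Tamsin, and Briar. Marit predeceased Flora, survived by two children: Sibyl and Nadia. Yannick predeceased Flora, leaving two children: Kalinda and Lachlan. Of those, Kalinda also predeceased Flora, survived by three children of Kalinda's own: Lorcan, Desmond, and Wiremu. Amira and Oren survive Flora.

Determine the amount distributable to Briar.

Briar receives €2,385,000.

Eamon first takes €250,000, leaving a balance of €37,100,000. Eamon then takes one-quarter of the balance (€9,275,000), for a total of €9,525,000. The remaining €27,825,000 passes to the descendants.
The descendants' portion (€27,825,000) is divided at the children's generation into 5 shares of €5,565,000. Amira and Oren each take €5,565,000. The 3 shares of the deceased (Nkechi, Marit, and Yannick) are combined into a pool of €16,695,000.
That pool (€16,695,000) is divided at the grandchildren's generation into 7 shares of €2,385,000. Benedek, Tamsin, Briar, Sibyl, Nadia, and Lachlan each take €2,385,000. The remaining share for the deceased Kalinda (€2,385,000) is carried to the next generation.
That pool (€2,385,000) is divided at the great-grandchildren's generation equally among Lorcan, Desmond, and Wiremu: €795,000 each.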